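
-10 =-10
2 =2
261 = 261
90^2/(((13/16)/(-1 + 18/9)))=129600/13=9969.23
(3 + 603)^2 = 367236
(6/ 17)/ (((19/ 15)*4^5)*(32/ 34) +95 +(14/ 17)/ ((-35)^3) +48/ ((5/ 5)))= 110250/ 426007219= 0.00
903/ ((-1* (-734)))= 903/ 734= 1.23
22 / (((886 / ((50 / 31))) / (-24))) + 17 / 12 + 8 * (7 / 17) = 10504613 / 2801532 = 3.75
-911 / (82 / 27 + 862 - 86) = -24597 / 21034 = -1.17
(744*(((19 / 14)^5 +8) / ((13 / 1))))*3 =1891254789 / 873964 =2164.00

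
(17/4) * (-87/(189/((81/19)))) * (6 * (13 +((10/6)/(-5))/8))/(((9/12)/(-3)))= 1379907/532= 2593.81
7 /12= 0.58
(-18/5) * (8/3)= -48/5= -9.60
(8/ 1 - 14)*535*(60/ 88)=-24075/ 11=-2188.64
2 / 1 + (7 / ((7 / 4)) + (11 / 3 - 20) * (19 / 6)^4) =-6362401 / 3888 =-1636.42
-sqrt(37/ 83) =-sqrt(3071)/ 83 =-0.67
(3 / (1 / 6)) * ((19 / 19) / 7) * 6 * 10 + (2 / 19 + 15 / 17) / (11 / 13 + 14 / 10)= 51075785 / 330106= 154.73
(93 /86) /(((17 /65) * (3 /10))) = 10075 /731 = 13.78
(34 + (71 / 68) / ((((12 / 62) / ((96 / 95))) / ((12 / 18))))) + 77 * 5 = 422.63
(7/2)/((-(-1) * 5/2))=7/5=1.40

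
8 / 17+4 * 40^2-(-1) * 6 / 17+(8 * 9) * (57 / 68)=109840 / 17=6461.18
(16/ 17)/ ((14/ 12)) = 96/ 119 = 0.81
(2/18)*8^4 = 4096/9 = 455.11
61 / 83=0.73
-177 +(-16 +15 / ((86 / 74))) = -180.09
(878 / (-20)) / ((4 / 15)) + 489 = 2595 / 8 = 324.38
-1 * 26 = -26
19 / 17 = 1.12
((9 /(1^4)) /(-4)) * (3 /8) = -27 /32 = -0.84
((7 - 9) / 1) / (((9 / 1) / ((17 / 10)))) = -17 / 45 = -0.38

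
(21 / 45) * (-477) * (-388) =431844 / 5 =86368.80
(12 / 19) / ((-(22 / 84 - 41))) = 504 / 32509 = 0.02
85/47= 1.81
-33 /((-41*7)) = 0.11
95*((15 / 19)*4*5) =1500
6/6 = 1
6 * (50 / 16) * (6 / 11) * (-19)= -4275 / 22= -194.32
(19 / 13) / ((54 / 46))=1.25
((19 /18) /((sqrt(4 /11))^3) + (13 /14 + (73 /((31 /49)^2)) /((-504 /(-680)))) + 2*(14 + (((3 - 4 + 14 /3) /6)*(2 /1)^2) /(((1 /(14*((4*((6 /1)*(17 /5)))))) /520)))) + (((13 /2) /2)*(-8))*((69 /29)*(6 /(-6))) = 209*sqrt(11) /144 + 10199385513271 /3511494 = 2904576.35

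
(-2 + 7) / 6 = 5 / 6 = 0.83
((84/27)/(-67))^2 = 784/363609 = 0.00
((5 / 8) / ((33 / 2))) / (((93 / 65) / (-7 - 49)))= -4550 / 3069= -1.48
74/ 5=14.80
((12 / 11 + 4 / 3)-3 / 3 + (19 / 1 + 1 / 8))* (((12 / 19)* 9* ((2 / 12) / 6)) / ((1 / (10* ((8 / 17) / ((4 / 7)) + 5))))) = 244125 / 1292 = 188.95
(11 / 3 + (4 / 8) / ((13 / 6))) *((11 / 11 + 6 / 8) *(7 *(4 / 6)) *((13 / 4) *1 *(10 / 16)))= 4655 / 72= 64.65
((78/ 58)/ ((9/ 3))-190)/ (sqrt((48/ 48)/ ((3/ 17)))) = -5497 *sqrt(51)/ 493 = -79.63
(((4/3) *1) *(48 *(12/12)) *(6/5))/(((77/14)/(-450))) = -69120/11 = -6283.64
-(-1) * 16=16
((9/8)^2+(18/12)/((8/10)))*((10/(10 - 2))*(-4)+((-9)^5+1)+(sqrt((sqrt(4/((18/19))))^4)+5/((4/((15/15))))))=-142422637/768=-185446.14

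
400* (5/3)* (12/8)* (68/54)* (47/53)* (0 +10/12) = 3995000/4293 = 930.58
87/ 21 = 29/ 7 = 4.14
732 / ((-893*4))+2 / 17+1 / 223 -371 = -1256249967 / 3385363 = -371.08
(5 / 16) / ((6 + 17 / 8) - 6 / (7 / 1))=0.04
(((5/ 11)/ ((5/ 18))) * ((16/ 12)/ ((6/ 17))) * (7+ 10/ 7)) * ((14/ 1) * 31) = 248744/ 11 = 22613.09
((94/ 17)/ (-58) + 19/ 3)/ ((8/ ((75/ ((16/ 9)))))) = 32.90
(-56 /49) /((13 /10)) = -80 /91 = -0.88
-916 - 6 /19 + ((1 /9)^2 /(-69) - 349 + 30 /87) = -3895527962 /3079539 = -1264.97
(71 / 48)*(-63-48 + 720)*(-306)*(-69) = 152158041 / 8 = 19019755.12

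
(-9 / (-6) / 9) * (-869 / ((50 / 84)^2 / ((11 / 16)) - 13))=1405173 / 121126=11.60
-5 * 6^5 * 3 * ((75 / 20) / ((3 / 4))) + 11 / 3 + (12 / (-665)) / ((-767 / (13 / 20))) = -343225622066 / 588525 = -583196.33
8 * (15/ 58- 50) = -11540/ 29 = -397.93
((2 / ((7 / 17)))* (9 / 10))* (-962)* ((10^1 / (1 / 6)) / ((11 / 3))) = -5298696 / 77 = -68814.23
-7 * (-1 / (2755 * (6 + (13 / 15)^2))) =45 / 119567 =0.00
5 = 5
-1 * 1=-1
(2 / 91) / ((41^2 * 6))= 1 / 458913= 0.00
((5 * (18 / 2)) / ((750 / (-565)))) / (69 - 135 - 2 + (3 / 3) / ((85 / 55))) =5763 / 11450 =0.50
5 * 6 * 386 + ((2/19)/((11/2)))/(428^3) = 47437977111361/4096543792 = 11580.00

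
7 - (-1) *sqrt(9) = 10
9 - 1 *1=8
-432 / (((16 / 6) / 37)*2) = -2997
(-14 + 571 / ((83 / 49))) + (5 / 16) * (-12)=106023 / 332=319.35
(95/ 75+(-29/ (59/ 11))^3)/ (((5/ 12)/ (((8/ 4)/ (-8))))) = 483024184/ 5134475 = 94.07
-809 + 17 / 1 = -792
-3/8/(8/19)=-57/64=-0.89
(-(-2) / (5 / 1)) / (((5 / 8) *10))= 8 / 125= 0.06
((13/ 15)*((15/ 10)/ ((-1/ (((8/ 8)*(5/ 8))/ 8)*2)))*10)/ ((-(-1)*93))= -65/ 11904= -0.01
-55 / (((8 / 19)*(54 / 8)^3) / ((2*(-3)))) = 16720 / 6561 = 2.55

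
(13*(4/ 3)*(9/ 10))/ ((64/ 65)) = 507/ 32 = 15.84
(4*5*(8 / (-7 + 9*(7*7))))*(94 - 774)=-54400 / 217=-250.69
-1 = -1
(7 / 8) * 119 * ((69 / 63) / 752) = 2737 / 18048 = 0.15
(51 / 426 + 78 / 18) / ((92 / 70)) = 66395 / 19596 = 3.39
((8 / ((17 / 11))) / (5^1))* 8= 704 / 85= 8.28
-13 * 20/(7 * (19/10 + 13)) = -2600/1043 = -2.49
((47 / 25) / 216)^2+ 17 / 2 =247862209 / 29160000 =8.50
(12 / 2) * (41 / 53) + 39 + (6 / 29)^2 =1947141 / 44573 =43.68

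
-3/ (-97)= 3/ 97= 0.03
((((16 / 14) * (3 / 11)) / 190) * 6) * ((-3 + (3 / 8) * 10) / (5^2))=0.00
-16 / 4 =-4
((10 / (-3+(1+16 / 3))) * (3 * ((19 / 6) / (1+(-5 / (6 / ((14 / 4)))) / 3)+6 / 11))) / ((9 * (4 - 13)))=-140 / 11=-12.73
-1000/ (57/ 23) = -23000/ 57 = -403.51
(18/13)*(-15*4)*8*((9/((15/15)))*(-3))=233280/13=17944.62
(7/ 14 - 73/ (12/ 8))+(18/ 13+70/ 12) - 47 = -3430/ 39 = -87.95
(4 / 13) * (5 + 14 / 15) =356 / 195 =1.83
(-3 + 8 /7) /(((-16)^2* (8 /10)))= -65 /7168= -0.01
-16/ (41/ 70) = -1120/ 41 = -27.32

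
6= 6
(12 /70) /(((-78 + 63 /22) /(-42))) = 264 /2755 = 0.10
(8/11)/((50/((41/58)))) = 82/7975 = 0.01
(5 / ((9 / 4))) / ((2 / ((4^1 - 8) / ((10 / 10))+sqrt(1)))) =-10 / 3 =-3.33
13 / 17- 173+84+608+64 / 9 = 80612 / 153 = 526.88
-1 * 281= -281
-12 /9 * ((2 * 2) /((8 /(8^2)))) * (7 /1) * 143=-42709.33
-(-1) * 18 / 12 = 3 / 2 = 1.50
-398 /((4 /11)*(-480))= 2189 /960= 2.28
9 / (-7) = -9 / 7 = -1.29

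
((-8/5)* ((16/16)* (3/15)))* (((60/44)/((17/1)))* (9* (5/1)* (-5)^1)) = 1080/187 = 5.78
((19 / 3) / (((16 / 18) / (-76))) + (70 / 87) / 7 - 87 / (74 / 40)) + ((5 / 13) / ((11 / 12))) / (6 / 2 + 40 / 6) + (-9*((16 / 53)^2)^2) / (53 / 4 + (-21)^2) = -7765958815385496811 / 13199133319361418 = -588.37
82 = 82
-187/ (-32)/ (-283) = -187/ 9056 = -0.02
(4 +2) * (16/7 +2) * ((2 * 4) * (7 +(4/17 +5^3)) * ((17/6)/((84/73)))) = 3282080/49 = 66981.22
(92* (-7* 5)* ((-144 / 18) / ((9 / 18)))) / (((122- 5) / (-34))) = -1751680 / 117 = -14971.62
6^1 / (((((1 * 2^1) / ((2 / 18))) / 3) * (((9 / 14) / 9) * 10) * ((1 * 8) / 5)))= 7 / 8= 0.88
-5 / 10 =-1 / 2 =-0.50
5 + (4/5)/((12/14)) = 89/15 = 5.93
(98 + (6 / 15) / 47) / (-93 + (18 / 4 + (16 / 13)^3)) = -101202608 / 89459095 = -1.13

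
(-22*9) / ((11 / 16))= -288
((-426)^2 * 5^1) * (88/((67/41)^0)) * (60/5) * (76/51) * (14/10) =33983921664/17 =1999054215.53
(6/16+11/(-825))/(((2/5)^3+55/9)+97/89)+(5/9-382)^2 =68582895325391/471360384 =145499.91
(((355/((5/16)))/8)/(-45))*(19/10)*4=-5396/225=-23.98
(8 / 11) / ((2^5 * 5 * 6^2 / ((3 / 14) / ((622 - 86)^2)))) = 1 / 10618460160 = 0.00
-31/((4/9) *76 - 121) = 279/785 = 0.36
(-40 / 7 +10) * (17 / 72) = 85 / 84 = 1.01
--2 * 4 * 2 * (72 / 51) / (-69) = -128 / 391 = -0.33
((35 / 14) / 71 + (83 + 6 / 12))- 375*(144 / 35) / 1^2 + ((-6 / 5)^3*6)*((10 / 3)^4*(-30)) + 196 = 18456929 / 497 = 37136.68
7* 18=126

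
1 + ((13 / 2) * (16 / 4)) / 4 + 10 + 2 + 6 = 51 / 2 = 25.50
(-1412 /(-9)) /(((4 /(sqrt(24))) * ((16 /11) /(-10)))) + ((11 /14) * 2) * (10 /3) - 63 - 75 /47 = -19415 * sqrt(6) /36 - 58586 /987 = -1380.38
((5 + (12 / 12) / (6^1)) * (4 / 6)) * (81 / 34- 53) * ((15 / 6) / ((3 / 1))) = -266755 / 1836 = -145.29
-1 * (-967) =967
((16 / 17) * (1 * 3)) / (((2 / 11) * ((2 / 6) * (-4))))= -198 / 17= -11.65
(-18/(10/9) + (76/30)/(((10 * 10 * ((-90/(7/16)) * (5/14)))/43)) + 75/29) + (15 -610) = -47655620957/78300000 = -608.63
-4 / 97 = -0.04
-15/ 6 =-5/ 2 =-2.50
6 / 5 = 1.20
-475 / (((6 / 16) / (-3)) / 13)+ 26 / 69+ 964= 3475142 / 69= 50364.38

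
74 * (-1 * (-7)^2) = -3626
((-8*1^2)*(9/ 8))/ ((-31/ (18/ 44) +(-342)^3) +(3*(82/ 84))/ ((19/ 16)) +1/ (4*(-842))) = 36283464/ 161266940721917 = 0.00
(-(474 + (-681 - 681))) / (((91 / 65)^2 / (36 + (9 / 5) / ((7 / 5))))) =5794200 / 343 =16892.71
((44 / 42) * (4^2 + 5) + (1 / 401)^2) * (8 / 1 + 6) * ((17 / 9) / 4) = 420977137 / 2894418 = 145.44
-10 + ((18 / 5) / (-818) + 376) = 748461 / 2045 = 366.00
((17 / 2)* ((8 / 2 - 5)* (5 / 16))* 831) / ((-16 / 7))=494445 / 512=965.71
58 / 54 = 29 / 27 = 1.07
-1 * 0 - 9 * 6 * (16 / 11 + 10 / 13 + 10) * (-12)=1132704 / 143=7921.01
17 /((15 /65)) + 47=362 /3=120.67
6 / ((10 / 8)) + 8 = 64 / 5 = 12.80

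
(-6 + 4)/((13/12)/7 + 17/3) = -56/163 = -0.34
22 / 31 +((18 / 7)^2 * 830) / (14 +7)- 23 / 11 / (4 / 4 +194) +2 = 6022168981 / 22807785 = 264.04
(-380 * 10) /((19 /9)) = -1800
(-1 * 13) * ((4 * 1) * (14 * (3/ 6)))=-364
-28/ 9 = -3.11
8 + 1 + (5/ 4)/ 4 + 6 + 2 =17.31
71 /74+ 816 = 816.96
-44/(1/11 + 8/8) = -121/3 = -40.33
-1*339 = -339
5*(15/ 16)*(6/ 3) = 75/ 8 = 9.38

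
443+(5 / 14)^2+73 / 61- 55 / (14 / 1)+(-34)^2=19086507 / 11956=1596.40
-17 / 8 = -2.12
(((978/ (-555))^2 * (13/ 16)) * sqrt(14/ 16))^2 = 835093613263/ 149932880000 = 5.57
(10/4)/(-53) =-0.05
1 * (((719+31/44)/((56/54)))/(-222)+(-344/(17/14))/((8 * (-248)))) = -143336189/48045536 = -2.98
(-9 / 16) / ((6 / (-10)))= 15 / 16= 0.94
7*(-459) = -3213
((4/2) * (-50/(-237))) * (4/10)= 40/237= 0.17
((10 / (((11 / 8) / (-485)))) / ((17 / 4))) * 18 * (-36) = 537805.35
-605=-605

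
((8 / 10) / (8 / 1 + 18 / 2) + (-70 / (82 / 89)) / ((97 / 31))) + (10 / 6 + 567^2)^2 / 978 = 157225747941361723 / 1487736045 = 105681211.71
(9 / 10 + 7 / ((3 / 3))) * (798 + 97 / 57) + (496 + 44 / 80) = 7768181 / 1140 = 6814.19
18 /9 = 2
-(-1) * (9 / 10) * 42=189 / 5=37.80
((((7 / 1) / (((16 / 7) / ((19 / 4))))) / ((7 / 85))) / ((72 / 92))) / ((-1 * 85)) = -3059 / 1152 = -2.66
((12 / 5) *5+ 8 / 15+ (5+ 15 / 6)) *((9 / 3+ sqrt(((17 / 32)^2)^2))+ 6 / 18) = 6675307 / 92160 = 72.43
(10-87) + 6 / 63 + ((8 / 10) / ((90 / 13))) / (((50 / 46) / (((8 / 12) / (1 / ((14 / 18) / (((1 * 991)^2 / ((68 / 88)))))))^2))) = -257621031807190866600179 / 3349871001827250429375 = -76.90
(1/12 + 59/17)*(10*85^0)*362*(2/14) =656125/357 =1837.89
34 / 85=2 / 5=0.40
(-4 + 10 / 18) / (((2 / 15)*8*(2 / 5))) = -775 / 96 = -8.07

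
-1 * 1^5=-1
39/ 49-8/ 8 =-10/ 49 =-0.20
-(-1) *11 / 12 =11 / 12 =0.92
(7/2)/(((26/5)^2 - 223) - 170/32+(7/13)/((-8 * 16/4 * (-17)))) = -618800/35584803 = -0.02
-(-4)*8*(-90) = -2880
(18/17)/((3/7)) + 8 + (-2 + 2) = 178/17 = 10.47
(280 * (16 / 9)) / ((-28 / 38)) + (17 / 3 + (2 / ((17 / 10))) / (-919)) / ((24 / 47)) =-249140921 / 374952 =-664.46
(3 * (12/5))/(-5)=-36/25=-1.44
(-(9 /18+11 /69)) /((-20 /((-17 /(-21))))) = 221 /8280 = 0.03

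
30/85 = 6/17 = 0.35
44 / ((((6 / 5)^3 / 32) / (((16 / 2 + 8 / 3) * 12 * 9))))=2816000 / 3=938666.67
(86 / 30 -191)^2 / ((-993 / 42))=-111491576 / 74475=-1497.03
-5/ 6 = -0.83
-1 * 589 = -589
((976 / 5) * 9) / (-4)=-439.20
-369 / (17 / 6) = -2214 / 17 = -130.24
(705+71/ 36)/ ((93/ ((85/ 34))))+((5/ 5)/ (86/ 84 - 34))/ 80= 14213279/ 747900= 19.00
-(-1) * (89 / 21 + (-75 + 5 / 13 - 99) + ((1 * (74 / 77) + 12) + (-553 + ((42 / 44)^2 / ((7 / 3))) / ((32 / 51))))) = -2996939369 / 4228224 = -708.79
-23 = -23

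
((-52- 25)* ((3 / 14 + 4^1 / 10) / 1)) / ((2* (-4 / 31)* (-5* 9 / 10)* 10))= -14663 / 3600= -4.07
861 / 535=1.61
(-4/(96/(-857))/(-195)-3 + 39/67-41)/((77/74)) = -72263849/1724580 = -41.90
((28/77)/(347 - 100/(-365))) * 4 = 1168/278861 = 0.00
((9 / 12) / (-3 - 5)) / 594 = -1 / 6336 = -0.00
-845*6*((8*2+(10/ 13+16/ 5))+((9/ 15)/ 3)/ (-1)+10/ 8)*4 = -426270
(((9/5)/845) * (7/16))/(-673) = -63/45494800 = -0.00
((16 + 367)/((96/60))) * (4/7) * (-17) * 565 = -18393575/14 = -1313826.79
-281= -281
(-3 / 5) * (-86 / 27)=86 / 45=1.91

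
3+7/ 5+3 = 37/ 5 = 7.40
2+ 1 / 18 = 37 / 18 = 2.06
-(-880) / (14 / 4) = 1760 / 7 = 251.43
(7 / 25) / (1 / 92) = 25.76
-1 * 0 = 0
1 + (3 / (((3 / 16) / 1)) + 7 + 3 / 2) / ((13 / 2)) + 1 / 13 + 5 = 128 / 13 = 9.85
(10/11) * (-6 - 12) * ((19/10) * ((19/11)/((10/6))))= -32.22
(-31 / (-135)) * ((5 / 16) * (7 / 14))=31 / 864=0.04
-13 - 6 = -19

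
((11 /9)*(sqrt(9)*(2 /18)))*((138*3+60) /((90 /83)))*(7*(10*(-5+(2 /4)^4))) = -39886231 /648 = -61552.83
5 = 5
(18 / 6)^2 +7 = 16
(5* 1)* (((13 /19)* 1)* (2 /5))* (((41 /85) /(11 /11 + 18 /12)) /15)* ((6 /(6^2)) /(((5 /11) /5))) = 11726 /363375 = 0.03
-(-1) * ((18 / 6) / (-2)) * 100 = -150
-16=-16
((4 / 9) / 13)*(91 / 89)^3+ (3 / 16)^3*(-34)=-2437361275 / 12993988608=-0.19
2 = 2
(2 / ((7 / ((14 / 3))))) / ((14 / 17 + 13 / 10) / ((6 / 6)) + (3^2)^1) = 0.12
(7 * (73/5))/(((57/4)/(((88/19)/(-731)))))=-179872/3958365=-0.05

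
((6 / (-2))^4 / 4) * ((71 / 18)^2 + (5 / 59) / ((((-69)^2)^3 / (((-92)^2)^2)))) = 1416016979 / 4494384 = 315.06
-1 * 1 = -1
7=7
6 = 6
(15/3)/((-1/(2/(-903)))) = 10/903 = 0.01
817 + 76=893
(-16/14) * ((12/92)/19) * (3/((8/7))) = -9/437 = -0.02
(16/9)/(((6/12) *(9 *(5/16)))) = 512/405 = 1.26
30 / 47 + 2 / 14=257 / 329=0.78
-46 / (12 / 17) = -391 / 6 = -65.17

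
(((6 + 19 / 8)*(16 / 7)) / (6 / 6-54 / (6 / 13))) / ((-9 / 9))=67 / 406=0.17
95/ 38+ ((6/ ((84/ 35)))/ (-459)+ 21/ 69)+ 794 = 8411806/ 10557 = 796.80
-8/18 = -4/9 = -0.44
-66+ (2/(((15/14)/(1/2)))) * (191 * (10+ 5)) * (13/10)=17051/5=3410.20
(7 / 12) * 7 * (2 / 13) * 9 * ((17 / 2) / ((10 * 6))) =833 / 1040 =0.80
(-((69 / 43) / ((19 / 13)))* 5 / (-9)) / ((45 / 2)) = 598 / 22059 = 0.03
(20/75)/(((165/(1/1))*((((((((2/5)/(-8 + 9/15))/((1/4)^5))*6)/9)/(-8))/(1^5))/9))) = 111/35200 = 0.00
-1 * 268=-268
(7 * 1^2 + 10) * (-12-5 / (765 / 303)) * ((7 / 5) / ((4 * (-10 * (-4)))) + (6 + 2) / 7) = -4598137 / 16800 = -273.70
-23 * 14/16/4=-161/32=-5.03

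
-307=-307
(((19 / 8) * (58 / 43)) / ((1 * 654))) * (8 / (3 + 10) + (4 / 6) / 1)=13775 / 2193516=0.01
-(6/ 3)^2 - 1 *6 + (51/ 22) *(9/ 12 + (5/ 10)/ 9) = -2147/ 264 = -8.13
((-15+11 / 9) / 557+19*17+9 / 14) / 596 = 22712167 / 41828472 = 0.54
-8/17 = -0.47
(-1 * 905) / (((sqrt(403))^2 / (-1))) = 905 / 403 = 2.25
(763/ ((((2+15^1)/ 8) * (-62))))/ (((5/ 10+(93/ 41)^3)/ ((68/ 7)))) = -240396448/ 52006685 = -4.62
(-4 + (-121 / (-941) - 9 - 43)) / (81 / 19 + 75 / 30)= -1997850 / 241837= -8.26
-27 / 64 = -0.42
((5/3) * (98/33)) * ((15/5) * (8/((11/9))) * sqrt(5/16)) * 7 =20580 * sqrt(5)/121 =380.32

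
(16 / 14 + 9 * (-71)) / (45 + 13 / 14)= -8930 / 643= -13.89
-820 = -820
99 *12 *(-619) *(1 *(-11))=8089092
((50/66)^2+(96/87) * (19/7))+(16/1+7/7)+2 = 4989260/221067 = 22.57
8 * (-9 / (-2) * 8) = 288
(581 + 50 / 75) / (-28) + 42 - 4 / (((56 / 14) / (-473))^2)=-2348263 / 42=-55911.02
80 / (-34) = -40 / 17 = -2.35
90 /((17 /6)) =540 /17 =31.76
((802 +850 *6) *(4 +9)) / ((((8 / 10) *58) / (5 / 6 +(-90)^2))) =9323168075 / 696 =13395356.43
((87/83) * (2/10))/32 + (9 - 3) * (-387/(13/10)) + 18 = -305252949/172640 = -1768.15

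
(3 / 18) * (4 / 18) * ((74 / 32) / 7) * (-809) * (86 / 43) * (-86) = 1287119 / 756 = 1702.54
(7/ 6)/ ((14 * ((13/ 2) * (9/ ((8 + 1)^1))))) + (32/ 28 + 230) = 126211/ 546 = 231.16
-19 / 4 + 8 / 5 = -63 / 20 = -3.15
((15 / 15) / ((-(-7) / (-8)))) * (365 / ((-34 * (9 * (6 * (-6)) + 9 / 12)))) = -5840 / 153867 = -0.04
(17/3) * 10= 170/3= 56.67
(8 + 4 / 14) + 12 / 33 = 8.65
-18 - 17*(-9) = 135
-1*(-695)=695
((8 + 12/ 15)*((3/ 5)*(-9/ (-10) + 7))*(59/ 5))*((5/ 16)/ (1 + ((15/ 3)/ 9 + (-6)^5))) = -1384317/ 69970000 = -0.02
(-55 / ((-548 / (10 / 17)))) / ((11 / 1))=25 / 4658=0.01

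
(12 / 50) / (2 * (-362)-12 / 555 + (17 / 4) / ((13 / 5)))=-11544 / 34746815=-0.00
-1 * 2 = -2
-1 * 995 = -995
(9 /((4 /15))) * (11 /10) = 297 /8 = 37.12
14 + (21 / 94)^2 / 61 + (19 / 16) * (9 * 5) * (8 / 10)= 7647116 / 134749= 56.75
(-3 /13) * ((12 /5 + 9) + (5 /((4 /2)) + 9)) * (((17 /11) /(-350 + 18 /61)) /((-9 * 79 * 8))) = -237473 /57837024960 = -0.00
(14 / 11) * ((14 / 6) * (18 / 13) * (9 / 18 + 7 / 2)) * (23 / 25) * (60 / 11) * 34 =22071168 / 7865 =2806.25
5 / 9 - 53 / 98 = 13 / 882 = 0.01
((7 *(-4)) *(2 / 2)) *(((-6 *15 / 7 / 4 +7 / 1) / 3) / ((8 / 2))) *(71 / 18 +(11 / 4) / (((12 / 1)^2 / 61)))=-5777 / 128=-45.13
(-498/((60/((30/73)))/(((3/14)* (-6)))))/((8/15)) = 33615/4088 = 8.22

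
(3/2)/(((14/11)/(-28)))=-33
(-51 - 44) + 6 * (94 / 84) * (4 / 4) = -618 / 7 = -88.29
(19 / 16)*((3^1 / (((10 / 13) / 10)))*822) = 38068.88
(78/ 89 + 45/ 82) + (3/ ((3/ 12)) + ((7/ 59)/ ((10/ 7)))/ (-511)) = 1054954576/ 78581215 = 13.43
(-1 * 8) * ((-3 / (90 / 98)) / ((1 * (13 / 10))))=784 / 39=20.10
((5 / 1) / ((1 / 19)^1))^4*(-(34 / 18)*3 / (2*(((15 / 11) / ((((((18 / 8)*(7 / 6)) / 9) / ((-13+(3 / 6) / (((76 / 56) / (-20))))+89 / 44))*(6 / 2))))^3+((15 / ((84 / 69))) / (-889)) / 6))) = 83762579727588063494500 / 8482658399673042831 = 9874.57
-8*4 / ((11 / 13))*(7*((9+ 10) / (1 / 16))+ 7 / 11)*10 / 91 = -1070400 / 121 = -8846.28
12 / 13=0.92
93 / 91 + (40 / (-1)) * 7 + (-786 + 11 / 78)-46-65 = -642007 / 546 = -1175.84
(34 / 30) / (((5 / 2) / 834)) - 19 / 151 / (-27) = 38536279 / 101925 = 378.08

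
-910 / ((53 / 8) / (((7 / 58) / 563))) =-25480 / 865331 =-0.03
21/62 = 0.34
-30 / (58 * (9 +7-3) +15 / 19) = -570 / 14341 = -0.04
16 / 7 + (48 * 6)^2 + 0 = 580624 / 7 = 82946.29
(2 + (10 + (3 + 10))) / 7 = 25 / 7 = 3.57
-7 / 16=-0.44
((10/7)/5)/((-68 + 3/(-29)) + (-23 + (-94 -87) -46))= -58/64575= -0.00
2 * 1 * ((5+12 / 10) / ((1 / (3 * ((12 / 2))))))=1116 / 5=223.20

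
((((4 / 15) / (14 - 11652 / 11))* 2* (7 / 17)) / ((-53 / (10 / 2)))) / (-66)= -14 / 46618641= -0.00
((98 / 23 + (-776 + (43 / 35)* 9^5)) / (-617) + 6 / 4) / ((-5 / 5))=114066367 / 993370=114.83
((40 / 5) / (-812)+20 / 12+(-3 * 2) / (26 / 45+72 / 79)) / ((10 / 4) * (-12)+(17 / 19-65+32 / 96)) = 72659078 / 2872087645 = 0.03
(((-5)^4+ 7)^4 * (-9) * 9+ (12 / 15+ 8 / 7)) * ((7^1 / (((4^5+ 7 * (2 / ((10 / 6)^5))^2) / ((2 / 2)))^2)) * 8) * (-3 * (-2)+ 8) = -60387840425381546020507812500 / 6252066885852435649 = -9658860266.20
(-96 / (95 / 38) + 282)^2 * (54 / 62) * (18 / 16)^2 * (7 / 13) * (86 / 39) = 81382046949 / 1047800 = 77669.45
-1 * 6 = -6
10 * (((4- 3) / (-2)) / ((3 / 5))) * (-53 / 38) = 1325 / 114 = 11.62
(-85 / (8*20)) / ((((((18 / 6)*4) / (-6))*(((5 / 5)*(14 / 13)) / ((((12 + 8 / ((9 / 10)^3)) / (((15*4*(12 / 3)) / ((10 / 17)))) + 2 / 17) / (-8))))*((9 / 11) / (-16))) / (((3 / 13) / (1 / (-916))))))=-32583265 / 1469664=-22.17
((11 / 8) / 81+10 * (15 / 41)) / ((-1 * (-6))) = 0.61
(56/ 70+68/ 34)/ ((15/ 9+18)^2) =126/ 17405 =0.01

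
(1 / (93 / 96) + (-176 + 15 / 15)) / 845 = -5393 / 26195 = -0.21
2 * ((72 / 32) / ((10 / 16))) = 7.20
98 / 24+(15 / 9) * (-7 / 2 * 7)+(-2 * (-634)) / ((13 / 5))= 450.94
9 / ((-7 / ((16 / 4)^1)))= -5.14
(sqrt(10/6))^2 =5/3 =1.67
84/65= 1.29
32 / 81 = 0.40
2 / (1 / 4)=8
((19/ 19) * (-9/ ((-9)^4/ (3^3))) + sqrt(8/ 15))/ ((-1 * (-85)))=-1/ 2295 + 2 * sqrt(30)/ 1275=0.01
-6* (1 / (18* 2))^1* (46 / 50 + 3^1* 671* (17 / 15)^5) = -476478461 / 759375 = -627.46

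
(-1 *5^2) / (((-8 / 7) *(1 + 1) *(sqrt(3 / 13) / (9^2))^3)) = 134336475 *sqrt(39) / 16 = 52433188.59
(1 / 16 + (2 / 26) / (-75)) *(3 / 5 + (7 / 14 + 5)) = 58499 / 156000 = 0.37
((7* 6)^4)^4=93753749683698750476845056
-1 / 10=-0.10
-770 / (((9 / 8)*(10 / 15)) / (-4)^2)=-49280 / 3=-16426.67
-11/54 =-0.20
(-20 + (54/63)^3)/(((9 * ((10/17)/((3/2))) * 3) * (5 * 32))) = -28237/2469600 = -0.01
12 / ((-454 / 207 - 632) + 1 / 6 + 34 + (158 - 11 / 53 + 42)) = -263304 / 8781937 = -0.03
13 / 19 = 0.68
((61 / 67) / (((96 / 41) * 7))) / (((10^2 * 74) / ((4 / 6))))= 2501 / 499766400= 0.00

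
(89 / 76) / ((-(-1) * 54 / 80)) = 890 / 513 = 1.73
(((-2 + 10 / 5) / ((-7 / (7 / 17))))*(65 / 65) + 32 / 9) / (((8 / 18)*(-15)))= -8 / 15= -0.53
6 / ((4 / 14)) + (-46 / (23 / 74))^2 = 21925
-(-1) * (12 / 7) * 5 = 8.57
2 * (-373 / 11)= -746 / 11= -67.82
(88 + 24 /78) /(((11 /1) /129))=148092 /143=1035.61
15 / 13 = 1.15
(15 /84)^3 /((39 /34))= 2125 /428064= 0.00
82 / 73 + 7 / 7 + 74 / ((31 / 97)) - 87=331918 / 2263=146.67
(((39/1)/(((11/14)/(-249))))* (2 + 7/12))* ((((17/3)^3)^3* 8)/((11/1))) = -111066084666548284/793881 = -139902686506.60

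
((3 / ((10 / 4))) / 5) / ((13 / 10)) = 12 / 65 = 0.18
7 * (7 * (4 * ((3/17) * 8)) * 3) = 14112/17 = 830.12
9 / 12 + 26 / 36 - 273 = -9775 / 36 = -271.53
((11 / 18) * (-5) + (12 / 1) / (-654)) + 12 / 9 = -3415 / 1962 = -1.74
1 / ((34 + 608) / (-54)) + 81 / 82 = 7929 / 8774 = 0.90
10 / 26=5 / 13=0.38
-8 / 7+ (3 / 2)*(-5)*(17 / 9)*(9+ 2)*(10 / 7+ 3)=-29033 / 42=-691.26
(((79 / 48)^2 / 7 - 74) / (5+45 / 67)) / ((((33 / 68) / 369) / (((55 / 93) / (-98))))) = 55442500469 / 930940416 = 59.56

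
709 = 709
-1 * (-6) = 6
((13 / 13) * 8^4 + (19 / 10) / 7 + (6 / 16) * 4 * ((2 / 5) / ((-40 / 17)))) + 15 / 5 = 5738623 / 1400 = 4099.02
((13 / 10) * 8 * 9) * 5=468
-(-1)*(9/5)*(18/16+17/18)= 149/40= 3.72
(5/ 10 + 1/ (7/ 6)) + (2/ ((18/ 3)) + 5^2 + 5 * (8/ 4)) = 1541/ 42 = 36.69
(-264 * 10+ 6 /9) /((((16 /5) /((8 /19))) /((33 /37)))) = -5885 /19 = -309.74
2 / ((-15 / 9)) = -6 / 5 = -1.20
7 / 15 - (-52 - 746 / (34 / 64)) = 371459 / 255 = 1456.70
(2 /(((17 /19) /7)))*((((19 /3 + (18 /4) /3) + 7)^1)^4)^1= 8344718053 /11016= 757508.90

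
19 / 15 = 1.27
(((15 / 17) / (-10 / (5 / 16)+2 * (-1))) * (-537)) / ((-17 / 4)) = -16110 / 4913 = -3.28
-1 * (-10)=10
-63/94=-0.67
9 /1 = 9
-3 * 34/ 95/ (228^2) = -17/ 823080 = -0.00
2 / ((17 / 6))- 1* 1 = -5 / 17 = -0.29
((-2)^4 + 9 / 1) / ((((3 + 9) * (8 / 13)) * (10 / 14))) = 455 / 96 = 4.74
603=603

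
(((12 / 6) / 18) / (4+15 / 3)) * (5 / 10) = 1 / 162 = 0.01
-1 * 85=-85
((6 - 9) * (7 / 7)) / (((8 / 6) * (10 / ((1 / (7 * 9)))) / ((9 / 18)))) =-1 / 560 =-0.00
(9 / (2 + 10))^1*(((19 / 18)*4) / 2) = 19 / 12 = 1.58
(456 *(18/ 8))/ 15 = 342/ 5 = 68.40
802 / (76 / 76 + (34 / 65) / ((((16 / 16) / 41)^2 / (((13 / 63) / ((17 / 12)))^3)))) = 10732480290 / 49745537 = 215.75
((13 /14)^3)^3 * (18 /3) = 31813498119 /10330523392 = 3.08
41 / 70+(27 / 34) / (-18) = 1289 / 2380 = 0.54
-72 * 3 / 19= -216 / 19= -11.37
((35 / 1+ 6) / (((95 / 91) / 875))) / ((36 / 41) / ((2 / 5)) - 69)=-514.40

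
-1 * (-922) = 922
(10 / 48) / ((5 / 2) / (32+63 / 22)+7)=3835 / 130176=0.03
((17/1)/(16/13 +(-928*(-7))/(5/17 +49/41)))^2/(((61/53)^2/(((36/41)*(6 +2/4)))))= 4323713054100453/66106304443667948032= 0.00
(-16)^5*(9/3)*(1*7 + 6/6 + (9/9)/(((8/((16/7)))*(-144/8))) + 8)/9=-1055916032/189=-5586857.31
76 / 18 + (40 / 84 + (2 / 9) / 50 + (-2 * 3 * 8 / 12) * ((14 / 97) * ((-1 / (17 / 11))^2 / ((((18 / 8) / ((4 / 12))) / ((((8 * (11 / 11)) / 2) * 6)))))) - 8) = -183520969 / 44151975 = -4.16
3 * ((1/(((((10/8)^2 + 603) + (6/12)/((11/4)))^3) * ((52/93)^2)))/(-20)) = -2210269248/1018849654304129375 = -0.00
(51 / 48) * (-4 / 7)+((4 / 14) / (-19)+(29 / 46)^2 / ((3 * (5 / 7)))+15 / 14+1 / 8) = 6414227 / 8442840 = 0.76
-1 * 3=-3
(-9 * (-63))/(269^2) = 567/72361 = 0.01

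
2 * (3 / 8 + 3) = 27 / 4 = 6.75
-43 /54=-0.80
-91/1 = -91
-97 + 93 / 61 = -5824 / 61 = -95.48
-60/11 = -5.45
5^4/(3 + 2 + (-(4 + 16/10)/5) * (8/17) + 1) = 265625/2326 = 114.20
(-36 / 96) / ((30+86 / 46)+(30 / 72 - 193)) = 207 / 88714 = 0.00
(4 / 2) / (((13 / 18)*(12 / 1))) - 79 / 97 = -0.58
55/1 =55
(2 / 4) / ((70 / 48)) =12 / 35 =0.34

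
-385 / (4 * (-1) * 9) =385 / 36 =10.69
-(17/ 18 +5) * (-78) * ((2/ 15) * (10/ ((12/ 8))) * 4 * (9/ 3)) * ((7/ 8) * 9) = 38948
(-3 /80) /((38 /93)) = -279 /3040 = -0.09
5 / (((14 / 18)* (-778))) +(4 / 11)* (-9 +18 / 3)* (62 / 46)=-2037297 / 1377838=-1.48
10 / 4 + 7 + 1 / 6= 29 / 3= 9.67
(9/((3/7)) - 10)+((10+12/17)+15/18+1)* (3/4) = 2775/136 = 20.40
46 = 46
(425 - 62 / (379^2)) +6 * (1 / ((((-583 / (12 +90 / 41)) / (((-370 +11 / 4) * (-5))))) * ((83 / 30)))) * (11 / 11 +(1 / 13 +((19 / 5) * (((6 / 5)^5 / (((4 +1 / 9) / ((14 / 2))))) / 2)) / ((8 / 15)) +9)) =-2656568907325825527 / 1318015934679125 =-2015.58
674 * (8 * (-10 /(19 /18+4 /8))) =-242640 /7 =-34662.86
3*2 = 6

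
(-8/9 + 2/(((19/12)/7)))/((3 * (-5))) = -272/513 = -0.53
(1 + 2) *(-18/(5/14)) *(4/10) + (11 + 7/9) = -10958/225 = -48.70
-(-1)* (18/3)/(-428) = -3/214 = -0.01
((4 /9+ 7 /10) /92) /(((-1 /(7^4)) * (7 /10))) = -35329 /828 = -42.67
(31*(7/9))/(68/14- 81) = -1519/4797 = -0.32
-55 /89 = -0.62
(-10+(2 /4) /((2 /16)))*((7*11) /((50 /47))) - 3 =-10932 /25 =-437.28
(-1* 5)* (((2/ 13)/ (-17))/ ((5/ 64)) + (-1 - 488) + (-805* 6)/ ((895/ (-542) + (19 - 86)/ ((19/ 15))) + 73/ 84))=10239301090969/ 5130769813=1995.67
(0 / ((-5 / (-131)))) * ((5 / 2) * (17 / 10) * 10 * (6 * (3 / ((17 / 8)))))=0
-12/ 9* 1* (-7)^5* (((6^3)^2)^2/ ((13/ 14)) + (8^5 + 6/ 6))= 52533301520790.46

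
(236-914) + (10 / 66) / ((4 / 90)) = -14841 / 22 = -674.59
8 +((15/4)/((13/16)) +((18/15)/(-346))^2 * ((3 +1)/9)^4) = 12.62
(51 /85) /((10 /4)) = 0.24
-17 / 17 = -1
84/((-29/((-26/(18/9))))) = 1092/29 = 37.66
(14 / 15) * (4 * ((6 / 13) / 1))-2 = -18 / 65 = -0.28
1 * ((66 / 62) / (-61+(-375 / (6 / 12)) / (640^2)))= -270336 / 15491537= -0.02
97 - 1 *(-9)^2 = 16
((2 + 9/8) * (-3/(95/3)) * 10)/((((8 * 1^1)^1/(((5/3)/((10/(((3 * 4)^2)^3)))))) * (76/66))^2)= -59262899097600/6859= -8640166073.42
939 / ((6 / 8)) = 1252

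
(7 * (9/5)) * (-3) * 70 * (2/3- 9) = 22050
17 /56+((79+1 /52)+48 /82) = 2385099 /29848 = 79.91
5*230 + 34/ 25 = 28784/ 25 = 1151.36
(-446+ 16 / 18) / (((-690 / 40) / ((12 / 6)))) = 32048 / 621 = 51.61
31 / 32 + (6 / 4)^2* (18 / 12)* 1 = 139 / 32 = 4.34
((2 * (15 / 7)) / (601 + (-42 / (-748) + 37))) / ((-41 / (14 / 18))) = -3740 / 29351859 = -0.00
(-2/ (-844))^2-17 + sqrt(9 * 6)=-9.65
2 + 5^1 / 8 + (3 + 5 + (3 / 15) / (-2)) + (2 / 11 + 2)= 5591 / 440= 12.71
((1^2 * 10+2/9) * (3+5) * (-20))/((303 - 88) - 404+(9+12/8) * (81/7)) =5888/243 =24.23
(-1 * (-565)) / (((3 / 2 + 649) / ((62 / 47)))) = 70060 / 61147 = 1.15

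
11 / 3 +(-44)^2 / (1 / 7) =13555.67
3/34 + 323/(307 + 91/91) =5953/5236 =1.14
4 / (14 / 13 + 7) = 52 / 105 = 0.50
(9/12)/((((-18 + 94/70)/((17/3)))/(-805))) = 478975/2332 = 205.39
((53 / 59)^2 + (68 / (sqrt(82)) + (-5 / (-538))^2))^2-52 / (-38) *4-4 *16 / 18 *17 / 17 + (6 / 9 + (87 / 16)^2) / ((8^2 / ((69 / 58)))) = 13823298757 *sqrt(82) / 10327434281 + 25160551205454112716079030559 / 422712476678918524699901952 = 71.64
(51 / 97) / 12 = 17 / 388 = 0.04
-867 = -867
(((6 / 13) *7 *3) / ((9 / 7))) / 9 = 98 / 117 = 0.84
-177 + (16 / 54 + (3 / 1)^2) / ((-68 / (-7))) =-323215 / 1836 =-176.04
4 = 4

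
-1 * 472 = -472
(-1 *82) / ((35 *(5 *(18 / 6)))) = -82 / 525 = -0.16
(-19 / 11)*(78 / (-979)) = 1482 / 10769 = 0.14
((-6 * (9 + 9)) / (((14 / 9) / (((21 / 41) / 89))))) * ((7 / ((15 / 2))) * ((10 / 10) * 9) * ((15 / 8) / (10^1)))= -45927 / 72980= -0.63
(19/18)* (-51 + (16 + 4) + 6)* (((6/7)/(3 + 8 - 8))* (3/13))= -475/273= -1.74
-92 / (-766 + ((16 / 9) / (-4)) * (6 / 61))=8418 / 70093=0.12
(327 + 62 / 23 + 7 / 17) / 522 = 0.63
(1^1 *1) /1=1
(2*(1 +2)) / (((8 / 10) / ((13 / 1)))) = 195 / 2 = 97.50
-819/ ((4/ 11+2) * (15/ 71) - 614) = 639639/ 479144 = 1.33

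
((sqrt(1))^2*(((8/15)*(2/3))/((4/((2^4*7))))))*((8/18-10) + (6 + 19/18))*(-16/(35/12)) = 136.53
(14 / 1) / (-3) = -14 / 3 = -4.67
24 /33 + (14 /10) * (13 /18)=1.74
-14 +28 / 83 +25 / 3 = -1327 / 249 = -5.33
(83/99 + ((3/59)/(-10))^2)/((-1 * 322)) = -28893191/11096731800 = -0.00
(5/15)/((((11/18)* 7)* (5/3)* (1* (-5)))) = -0.01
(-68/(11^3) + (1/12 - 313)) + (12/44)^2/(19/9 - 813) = -18240338275/58281828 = -312.97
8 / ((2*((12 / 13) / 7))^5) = 6240321451 / 995328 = 6269.61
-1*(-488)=488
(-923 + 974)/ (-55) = -51/ 55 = -0.93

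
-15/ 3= -5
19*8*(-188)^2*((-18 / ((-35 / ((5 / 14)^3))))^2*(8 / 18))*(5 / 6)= 6295650000 / 5764801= 1092.08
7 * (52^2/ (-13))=-1456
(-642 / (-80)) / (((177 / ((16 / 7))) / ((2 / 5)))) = 428 / 10325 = 0.04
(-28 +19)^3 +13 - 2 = -718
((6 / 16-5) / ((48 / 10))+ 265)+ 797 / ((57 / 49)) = 1154199 / 1216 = 949.18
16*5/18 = 40/9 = 4.44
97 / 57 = 1.70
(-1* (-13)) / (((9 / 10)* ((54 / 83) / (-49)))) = -264355 / 243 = -1087.88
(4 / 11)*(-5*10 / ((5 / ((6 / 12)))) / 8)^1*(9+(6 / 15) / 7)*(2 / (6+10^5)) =-317 / 7700462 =-0.00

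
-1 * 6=-6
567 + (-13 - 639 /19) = 9887 /19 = 520.37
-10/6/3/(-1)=5/9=0.56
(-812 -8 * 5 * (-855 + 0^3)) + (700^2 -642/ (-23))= 12038566/ 23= 523415.91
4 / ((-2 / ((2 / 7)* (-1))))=4 / 7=0.57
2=2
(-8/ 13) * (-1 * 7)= 4.31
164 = 164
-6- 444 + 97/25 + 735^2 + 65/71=958109137/1775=539779.80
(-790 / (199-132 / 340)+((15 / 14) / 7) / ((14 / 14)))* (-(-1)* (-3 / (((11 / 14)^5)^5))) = 4358089752514766409656658076631040 / 914557528681412497755089148691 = 4765.24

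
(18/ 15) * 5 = 6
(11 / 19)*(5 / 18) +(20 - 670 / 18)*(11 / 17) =-7095 / 646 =-10.98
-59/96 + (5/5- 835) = -80123/96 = -834.61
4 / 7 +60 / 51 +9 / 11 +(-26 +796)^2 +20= 776135639 / 1309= 592922.57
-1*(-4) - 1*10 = -6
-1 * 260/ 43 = -260/ 43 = -6.05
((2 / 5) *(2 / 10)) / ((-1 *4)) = -1 / 50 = -0.02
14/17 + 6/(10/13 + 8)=487/323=1.51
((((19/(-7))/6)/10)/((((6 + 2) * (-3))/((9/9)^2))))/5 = 19/50400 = 0.00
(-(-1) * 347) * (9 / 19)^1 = 3123 / 19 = 164.37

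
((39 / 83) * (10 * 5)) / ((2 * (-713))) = -975 / 59179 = -0.02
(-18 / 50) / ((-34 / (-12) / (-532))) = 28728 / 425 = 67.60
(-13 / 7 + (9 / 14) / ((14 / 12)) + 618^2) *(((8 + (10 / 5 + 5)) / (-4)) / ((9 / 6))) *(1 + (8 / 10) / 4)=-56142636 / 49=-1145768.08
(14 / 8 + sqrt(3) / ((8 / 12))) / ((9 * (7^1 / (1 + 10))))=11 / 36 + 11 * sqrt(3) / 42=0.76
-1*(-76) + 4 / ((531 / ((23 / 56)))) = 565007 / 7434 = 76.00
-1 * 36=-36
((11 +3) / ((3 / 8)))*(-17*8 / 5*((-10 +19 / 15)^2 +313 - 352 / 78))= -17142366976 / 43875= -390709.22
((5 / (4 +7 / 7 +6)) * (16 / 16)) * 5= 25 / 11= 2.27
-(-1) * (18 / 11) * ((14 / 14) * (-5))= -90 / 11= -8.18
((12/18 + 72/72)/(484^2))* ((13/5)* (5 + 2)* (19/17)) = 1729/11947056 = 0.00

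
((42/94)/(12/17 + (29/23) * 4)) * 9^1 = 73899/105656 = 0.70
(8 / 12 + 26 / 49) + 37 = 5615 / 147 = 38.20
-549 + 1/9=-4940/9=-548.89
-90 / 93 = -30 / 31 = -0.97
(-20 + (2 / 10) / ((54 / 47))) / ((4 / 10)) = -5353 / 108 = -49.56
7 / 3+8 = 31 / 3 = 10.33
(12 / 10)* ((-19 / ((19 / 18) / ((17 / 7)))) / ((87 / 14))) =-1224 / 145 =-8.44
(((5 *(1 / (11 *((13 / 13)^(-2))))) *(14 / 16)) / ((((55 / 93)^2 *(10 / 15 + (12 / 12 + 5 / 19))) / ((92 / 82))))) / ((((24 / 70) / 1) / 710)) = 13149273627 / 9604496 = 1369.07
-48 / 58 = -24 / 29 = -0.83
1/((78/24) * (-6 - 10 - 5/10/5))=-40/2093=-0.02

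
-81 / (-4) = 81 / 4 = 20.25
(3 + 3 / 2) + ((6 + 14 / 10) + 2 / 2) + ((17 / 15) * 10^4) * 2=680387 / 30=22679.57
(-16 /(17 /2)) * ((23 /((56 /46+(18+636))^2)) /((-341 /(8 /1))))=778688 /329131776325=0.00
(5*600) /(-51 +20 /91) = -273000 /4621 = -59.08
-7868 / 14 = -562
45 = 45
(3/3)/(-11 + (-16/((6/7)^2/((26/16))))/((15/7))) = -270/7429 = -0.04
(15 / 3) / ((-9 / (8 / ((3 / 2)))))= -80 / 27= -2.96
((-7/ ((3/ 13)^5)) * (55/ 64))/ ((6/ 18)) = -142947805/ 5184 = -27574.81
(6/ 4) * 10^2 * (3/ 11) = 450/ 11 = 40.91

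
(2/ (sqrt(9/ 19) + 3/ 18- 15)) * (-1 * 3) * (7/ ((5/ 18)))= 81648 * sqrt(19)/ 750875 + 7670376/ 750875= 10.69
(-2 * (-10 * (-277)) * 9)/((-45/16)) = 17728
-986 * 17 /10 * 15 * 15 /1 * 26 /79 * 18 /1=-176503860 /79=-2234226.08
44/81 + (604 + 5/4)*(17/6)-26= 1094743/648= 1689.42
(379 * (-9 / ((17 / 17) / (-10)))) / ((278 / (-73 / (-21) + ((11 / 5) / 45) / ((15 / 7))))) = 31329656 / 72975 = 429.32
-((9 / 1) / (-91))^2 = -81 / 8281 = -0.01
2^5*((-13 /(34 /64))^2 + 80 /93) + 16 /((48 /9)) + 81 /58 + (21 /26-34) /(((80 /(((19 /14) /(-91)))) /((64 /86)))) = 26635561736340073 /1387714204695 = 19193.84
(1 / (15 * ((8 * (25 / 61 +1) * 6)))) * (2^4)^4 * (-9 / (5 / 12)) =-1499136 / 1075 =-1394.55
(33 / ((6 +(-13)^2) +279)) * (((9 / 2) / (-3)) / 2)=-99 / 1816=-0.05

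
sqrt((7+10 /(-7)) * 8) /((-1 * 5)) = -2 * sqrt(546) /35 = -1.34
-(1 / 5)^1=-1 / 5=-0.20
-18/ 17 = -1.06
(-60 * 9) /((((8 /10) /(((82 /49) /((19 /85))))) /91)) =-61161750 /133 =-459862.78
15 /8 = 1.88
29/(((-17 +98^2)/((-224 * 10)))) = -64960/9587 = -6.78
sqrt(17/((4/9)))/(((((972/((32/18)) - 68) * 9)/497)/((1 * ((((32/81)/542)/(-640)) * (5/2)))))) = -497 * sqrt(17)/1008867960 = -0.00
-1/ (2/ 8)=-4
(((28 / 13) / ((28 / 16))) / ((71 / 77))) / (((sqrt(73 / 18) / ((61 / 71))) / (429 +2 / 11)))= 96761616*sqrt(146) / 4783909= 244.40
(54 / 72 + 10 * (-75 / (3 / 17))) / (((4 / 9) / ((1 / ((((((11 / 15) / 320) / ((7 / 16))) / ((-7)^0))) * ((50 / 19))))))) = -61036227 / 88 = -693593.49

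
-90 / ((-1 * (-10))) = -9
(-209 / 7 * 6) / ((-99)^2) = -38 / 2079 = -0.02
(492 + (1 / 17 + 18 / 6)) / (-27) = -8416 / 459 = -18.34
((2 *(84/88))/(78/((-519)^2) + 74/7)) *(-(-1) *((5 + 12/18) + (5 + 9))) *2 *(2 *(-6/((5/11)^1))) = -1557445302/8305525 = -187.52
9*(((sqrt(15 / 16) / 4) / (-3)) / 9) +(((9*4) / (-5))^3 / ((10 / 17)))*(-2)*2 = 1586304 / 625 - sqrt(15) / 48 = 2538.01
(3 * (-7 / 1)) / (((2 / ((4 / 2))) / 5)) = -105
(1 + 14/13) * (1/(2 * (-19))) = -27/494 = -0.05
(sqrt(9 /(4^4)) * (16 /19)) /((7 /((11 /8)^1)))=33 /1064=0.03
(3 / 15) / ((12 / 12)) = 1 / 5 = 0.20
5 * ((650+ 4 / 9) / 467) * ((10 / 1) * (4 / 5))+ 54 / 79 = 18725602 / 332037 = 56.40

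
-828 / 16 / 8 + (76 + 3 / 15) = 11157 / 160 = 69.73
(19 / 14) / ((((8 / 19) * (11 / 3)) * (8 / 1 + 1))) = 361 / 3696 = 0.10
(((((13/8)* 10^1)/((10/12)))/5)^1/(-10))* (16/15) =-52/125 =-0.42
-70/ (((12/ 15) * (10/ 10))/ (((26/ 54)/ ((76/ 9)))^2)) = -29575/ 103968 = -0.28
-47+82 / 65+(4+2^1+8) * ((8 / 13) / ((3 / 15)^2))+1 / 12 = 132389 / 780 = 169.73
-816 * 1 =-816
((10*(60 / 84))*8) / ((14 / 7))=200 / 7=28.57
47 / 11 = 4.27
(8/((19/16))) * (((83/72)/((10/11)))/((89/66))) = 160688/25365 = 6.34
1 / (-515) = -1 / 515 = -0.00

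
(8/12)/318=1/477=0.00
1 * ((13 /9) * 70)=910 /9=101.11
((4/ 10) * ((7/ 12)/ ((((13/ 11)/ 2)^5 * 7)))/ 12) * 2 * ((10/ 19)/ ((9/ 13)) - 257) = -56454173336/ 2857099635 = -19.76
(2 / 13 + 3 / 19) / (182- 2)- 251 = -11159383 / 44460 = -251.00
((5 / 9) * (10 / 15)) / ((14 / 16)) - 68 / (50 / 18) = -113668 / 4725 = -24.06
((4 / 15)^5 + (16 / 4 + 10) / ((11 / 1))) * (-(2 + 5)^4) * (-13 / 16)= 166092394741 / 66825000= 2485.48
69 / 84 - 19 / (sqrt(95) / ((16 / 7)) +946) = 2128 *sqrt(95) / 229093841 +5140320711 / 6414627548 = 0.80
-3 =-3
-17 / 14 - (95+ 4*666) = -38643 / 14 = -2760.21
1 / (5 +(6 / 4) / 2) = 4 / 23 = 0.17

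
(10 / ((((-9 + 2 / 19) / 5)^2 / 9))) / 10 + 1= 109786 / 28561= 3.84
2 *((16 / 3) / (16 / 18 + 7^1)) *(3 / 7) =0.58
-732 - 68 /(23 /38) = -19420 /23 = -844.35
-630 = -630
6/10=3/5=0.60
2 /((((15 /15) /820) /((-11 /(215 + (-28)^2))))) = -18040 /999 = -18.06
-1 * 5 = -5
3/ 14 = 0.21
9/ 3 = 3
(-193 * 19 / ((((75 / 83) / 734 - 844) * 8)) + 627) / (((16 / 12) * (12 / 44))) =1419751055041 / 822689488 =1725.74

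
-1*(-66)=66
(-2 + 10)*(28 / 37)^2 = 6272 / 1369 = 4.58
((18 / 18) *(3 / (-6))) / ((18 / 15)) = -5 / 12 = -0.42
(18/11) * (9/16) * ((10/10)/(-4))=-81/352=-0.23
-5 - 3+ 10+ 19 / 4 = 27 / 4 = 6.75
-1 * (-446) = 446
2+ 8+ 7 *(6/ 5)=92/ 5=18.40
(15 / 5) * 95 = 285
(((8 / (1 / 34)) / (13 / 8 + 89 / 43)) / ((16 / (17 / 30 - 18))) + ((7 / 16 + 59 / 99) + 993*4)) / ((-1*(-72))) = 39186381119 / 724775040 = 54.07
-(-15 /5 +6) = -3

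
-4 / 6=-2 / 3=-0.67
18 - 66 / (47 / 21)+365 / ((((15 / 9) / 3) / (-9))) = -278451 / 47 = -5924.49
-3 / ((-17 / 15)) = 45 / 17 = 2.65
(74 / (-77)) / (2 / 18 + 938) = -666 / 650111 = -0.00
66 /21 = 22 /7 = 3.14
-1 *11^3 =-1331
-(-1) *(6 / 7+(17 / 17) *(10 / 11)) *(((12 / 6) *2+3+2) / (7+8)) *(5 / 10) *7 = 204 / 55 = 3.71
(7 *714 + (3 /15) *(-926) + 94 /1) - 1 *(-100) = 25034 /5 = 5006.80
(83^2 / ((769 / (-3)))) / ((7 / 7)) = -20667 / 769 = -26.88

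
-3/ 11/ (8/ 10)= -15/ 44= -0.34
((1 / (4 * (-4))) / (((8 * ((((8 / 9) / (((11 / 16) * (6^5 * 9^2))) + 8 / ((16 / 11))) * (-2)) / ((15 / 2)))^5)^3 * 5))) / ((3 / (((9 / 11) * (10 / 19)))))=86785005729691174448330741924636730952273640587491760052028355847668172114488216927542187812669320523 / 7741113474279335482445042555589388734494562030276452303239343638811814595903654842460826452414012097684307968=0.00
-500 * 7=-3500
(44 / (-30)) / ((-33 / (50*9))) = 20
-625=-625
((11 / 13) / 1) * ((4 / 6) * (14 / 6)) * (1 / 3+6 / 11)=406 / 351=1.16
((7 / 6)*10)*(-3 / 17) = -35 / 17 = -2.06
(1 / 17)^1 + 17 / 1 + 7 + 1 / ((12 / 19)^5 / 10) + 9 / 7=1848517561 / 14805504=124.85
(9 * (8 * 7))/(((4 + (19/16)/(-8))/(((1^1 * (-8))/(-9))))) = 57344/493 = 116.32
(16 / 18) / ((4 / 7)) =14 / 9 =1.56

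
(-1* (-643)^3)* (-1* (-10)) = 2658477070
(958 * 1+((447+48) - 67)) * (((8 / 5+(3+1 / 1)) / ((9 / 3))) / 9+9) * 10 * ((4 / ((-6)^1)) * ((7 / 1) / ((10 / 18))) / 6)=-2679908 / 15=-178660.53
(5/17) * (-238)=-70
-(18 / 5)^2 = -324 / 25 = -12.96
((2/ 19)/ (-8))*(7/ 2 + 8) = -23/ 152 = -0.15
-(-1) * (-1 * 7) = -7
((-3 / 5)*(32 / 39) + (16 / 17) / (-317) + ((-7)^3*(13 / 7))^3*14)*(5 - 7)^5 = 40561859025182656 / 350285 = 115796734159.85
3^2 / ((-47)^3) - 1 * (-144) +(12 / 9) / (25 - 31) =134346881 / 934407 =143.78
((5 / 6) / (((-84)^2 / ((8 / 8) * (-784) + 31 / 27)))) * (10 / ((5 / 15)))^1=-528425 / 190512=-2.77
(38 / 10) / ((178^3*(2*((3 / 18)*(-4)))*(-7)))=57 / 789565280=0.00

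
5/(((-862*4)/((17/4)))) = -85/13792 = -0.01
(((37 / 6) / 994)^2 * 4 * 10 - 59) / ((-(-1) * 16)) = -3.69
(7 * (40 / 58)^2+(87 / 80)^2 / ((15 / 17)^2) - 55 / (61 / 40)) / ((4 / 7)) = -1793647402757 / 32832640000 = -54.63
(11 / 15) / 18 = 11 / 270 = 0.04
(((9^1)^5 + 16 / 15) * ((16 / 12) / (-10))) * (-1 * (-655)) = -232066762 / 45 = -5157039.16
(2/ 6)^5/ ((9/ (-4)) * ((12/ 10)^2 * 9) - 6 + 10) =-25/ 152847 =-0.00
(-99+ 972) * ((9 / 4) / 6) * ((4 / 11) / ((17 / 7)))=18333 / 374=49.02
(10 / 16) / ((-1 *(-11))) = 5 / 88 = 0.06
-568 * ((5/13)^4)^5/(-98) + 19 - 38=-17693621247329673691586231/931243224969159172501249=-19.00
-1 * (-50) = 50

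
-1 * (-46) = 46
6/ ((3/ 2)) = 4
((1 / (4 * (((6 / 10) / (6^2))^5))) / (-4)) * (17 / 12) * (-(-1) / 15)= -4590000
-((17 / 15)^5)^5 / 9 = -5770627412348402378939569991057 / 2272605146463811397552490234375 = -2.54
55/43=1.28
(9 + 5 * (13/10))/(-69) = -31/138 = -0.22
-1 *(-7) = 7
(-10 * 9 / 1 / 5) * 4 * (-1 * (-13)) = -936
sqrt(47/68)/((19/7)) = 7 * sqrt(799)/646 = 0.31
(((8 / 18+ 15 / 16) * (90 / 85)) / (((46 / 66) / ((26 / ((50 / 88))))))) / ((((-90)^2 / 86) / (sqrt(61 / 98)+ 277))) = 13460161 * sqrt(122) / 184747500+ 3728464597 / 13196250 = 283.34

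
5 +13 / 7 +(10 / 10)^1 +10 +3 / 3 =132 / 7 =18.86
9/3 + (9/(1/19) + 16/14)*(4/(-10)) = -461/7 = -65.86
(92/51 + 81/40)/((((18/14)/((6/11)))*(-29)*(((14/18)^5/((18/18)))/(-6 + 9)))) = -153743913/260412460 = -0.59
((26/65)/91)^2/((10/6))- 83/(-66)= 85916167/68318250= 1.26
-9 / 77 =-0.12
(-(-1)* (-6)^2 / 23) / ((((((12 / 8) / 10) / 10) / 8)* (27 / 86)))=2658.94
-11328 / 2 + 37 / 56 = -317147 / 56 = -5663.34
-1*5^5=-3125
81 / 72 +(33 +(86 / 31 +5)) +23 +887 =236071 / 248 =951.90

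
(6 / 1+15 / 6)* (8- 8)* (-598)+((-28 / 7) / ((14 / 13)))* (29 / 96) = -377 / 336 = -1.12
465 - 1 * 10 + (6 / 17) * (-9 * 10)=7195 / 17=423.24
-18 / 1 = -18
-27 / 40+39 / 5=57 / 8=7.12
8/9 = 0.89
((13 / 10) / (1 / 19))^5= 919358226007 / 100000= 9193582.26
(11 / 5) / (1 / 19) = 209 / 5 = 41.80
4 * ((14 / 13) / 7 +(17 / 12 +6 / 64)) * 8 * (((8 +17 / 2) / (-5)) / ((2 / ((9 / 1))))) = -205623 / 260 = -790.86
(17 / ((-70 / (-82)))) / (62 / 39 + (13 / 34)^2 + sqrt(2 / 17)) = 2459301137124 / 206009007155 -83335249296 * sqrt(34) / 206009007155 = 9.58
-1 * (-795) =795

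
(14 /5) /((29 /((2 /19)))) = 28 /2755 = 0.01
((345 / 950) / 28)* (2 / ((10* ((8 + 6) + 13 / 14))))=69 / 397100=0.00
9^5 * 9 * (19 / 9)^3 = 5000211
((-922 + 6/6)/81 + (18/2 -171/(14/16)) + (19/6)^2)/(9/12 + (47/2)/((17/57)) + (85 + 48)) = -2413235/2731617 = -0.88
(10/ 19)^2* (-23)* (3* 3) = -20700/ 361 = -57.34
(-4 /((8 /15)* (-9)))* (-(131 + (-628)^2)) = -657525 /2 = -328762.50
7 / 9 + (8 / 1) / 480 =143 / 180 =0.79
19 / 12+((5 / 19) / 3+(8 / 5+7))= 3903 / 380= 10.27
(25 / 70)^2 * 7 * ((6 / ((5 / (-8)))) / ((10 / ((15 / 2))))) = -45 / 7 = -6.43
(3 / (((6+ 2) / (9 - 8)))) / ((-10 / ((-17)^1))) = 51 / 80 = 0.64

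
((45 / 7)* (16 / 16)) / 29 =45 / 203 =0.22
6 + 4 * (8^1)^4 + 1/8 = 16390.12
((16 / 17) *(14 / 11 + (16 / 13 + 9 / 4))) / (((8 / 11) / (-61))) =-165859 / 442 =-375.25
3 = 3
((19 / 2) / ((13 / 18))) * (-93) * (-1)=15903 / 13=1223.31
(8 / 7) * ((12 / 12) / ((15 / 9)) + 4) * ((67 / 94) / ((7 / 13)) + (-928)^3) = -4201396860.70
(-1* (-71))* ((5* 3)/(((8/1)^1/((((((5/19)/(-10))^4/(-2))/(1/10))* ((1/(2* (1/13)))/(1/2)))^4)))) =19010915625/151226371836540966761136128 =0.00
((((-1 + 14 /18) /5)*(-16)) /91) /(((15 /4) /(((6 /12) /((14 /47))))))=1504 /429975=0.00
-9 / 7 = -1.29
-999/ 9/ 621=-37/ 207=-0.18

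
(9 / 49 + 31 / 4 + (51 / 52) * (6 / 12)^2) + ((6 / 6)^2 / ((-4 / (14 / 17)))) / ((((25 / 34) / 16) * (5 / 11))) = -2136669 / 1274000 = -1.68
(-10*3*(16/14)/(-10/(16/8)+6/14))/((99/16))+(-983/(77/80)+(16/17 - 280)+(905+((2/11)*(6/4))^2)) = -17022686/43197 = -394.07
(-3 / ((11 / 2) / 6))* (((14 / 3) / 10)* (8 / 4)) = -168 / 55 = -3.05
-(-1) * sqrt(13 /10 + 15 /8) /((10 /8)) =sqrt(1270) /25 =1.43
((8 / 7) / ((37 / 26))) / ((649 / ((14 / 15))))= 416 / 360195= 0.00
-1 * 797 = -797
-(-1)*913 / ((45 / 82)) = 74866 / 45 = 1663.69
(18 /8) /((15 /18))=27 /10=2.70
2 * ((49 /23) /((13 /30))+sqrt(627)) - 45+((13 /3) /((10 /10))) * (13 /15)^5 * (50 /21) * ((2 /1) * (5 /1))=1748510189 /114434775+2 * sqrt(627)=65.36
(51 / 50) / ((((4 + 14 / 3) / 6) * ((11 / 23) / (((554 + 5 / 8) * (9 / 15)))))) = 140524227 / 286000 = 491.34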